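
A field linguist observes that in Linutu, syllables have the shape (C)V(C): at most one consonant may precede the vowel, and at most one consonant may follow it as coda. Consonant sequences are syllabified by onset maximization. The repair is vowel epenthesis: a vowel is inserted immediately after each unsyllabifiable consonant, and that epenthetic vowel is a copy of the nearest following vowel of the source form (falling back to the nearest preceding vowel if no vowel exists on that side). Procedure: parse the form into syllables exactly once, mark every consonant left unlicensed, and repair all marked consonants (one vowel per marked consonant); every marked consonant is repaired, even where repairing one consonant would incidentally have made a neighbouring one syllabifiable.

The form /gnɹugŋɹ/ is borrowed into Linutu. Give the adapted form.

Under (C)V(C), the unsyllabifiable consonants are /g/, /n/, /ŋ/, /ɹ/ (at most one coda consonant is licensed; onsets are limited to one consonant).
Epenthesis after each stranded consonant: /g/ → /gu/, /n/ → /nu/, /ŋ/ → /ŋu/, /ɹ/ → /ɹu/.

gunuɹugŋuɹu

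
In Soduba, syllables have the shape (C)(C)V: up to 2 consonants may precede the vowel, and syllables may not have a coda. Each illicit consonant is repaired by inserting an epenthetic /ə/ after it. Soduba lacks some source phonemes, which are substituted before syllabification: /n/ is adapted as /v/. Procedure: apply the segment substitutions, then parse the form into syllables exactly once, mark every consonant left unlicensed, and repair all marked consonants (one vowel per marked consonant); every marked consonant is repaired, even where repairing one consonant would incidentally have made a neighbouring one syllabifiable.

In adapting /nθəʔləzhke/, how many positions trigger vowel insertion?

After substitution the input is /vθəʔləzhke/.
The unsyllabifiable consonants are /z/; each receives one epenthetic vowel.

1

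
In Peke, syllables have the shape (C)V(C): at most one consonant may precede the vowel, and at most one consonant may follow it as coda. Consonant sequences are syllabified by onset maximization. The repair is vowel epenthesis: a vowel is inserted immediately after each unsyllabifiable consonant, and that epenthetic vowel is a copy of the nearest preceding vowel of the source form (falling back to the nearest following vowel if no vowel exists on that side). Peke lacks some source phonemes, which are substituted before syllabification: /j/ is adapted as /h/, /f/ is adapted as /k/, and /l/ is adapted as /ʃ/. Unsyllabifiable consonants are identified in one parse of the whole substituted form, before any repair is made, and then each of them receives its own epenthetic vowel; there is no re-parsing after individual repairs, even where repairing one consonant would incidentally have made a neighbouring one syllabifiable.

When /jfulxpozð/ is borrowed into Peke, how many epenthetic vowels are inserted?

After substitution the input is /hkuʃxpozð/.
The unsyllabifiable consonants are /h/, /x/, /ð/; each receives one epenthetic vowel.

3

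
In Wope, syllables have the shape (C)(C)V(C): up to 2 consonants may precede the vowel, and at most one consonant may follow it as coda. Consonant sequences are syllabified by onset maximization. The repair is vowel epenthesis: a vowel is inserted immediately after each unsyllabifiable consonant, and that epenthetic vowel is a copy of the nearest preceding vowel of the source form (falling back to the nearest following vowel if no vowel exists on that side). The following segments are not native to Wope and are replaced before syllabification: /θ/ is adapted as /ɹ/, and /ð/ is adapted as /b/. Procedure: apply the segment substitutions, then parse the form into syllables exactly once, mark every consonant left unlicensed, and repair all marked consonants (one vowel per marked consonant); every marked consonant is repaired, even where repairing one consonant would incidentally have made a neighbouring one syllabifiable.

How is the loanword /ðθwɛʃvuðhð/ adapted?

bɛɹwɛʃvubhubu

Substitution: /ð/ → /b/, /θ/ → /ɹ/, giving /bɹwɛʃvubhb/.
Syllabifying with onset maximization leaves /b/, /h/, /b/ stranded (at most one coda consonant is licensed; onsets may contain at most 2 consonants).
Inserting the epenthetic vowel yields /b/ → /bɛ/, /h/ → /hu/, /b/ → /bu/.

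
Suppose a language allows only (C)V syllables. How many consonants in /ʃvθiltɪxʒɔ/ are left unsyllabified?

Syllabifying with onset maximization leaves /ʃ/, /v/, /l/, /x/ stranded (no codas are permitted; onsets are limited to one consonant).

4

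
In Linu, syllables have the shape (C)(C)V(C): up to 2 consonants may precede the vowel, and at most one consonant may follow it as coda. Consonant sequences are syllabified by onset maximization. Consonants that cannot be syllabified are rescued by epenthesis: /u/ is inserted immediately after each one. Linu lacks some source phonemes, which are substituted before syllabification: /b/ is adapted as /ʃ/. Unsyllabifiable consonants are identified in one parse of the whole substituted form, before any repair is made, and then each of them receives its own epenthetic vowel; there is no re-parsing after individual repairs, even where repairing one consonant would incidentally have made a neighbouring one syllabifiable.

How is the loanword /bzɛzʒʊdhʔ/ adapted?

ʃzɛzʒʊdhuʔu

Substitution: /b/ → /ʃ/, giving /ʃzɛzʒʊdhʔ/.
Syllabifying with onset maximization leaves /h/, /ʔ/ stranded (at most one coda consonant is licensed; onsets may contain at most 2 consonants).
Each unlicensed consonant becomes the onset of a new syllable: /h/ → /hu/, /ʔ/ → /ʔu/.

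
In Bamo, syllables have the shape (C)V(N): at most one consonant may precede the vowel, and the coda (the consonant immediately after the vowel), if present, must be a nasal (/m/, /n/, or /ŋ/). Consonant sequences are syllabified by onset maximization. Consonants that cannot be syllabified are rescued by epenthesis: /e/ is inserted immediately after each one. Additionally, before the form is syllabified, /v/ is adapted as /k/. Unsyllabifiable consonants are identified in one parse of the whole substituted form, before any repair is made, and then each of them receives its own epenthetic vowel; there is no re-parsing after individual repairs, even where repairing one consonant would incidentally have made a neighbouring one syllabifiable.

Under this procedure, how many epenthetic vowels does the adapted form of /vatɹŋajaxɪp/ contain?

3

After substitution the input is /katɹŋajaxɪp/.
The unsyllabifiable consonants are /t/, /ɹ/, /p/; each receives one epenthetic vowel.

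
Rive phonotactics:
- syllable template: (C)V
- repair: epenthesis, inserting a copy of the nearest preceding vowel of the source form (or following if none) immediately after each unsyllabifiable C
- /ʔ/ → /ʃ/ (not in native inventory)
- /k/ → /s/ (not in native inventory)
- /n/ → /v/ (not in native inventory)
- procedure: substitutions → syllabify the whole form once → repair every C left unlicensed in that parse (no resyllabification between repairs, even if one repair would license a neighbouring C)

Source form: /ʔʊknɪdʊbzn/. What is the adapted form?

Substitution: /ʔ/ → /ʃ/, /k/ → /s/, /n/ → /v/, giving /ʃʊsvɪdʊbzv/.
Under (C)V, the unsyllabifiable consonants are /s/, /b/, /z/, /v/ (no codas are permitted; onsets are limited to one consonant).
Inserting the epenthetic vowel yields /s/ → /sʊ/, /b/ → /bʊ/, /z/ → /zʊ/, /v/ → /vʊ/.

ʃʊsʊvɪdʊbʊzʊvʊ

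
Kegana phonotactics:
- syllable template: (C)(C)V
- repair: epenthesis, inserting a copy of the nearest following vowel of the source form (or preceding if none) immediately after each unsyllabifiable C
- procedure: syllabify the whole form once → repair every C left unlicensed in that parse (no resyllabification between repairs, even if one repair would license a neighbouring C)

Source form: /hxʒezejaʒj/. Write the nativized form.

The consonants /h/, /ʒ/, /j/ cannot be parsed into a legal (C)(C)V syllable (no codas are permitted; onsets may contain at most 2 consonants).
Inserting the epenthetic vowel yields /h/ → /he/, /ʒ/ → /ʒa/, /j/ → /ja/.

hexʒezejaʒaja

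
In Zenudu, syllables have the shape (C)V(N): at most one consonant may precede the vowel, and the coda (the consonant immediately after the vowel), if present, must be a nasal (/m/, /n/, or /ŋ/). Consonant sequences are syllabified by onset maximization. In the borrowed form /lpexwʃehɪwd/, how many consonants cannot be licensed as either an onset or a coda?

Under (C)V(N), the unsyllabifiable consonants are /l/, /x/, /w/, /w/, /d/ (only a nasal (/m/, /n/, or /ŋ/) is licensed in coda position; onsets are limited to one consonant).

5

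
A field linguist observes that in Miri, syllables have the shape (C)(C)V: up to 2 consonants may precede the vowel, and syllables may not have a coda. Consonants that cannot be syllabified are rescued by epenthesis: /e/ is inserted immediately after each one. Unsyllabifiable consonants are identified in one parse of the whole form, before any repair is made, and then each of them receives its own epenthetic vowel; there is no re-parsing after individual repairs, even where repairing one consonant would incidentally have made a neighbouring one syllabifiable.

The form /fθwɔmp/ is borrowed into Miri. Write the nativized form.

feθwɔmepe

The consonants /f/, /m/, /p/ cannot be parsed into a legal (C)(C)V syllable (no codas are permitted; onsets may contain at most 2 consonants).
Each unlicensed consonant becomes the onset of a new syllable: /f/ → /fe/, /m/ → /me/, /p/ → /pe/.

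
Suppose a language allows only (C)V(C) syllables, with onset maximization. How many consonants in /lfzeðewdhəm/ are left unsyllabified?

3

Syllabifying with onset maximization leaves /l/, /f/, /d/ stranded (at most one coda consonant is licensed; onsets are limited to one consonant).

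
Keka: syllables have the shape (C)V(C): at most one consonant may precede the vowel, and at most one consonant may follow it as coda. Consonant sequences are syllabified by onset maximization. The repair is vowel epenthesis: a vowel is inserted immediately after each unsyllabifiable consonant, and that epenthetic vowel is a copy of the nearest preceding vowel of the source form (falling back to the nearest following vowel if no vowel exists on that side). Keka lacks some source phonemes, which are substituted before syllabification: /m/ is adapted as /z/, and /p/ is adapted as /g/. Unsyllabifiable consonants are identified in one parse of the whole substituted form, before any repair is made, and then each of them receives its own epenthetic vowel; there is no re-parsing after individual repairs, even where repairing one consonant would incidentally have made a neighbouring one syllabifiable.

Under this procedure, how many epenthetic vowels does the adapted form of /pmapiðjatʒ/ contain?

2

After substitution the input is /gzagiðjatʒ/.
The unsyllabifiable consonants are /g/, /ʒ/; each receives one epenthetic vowel.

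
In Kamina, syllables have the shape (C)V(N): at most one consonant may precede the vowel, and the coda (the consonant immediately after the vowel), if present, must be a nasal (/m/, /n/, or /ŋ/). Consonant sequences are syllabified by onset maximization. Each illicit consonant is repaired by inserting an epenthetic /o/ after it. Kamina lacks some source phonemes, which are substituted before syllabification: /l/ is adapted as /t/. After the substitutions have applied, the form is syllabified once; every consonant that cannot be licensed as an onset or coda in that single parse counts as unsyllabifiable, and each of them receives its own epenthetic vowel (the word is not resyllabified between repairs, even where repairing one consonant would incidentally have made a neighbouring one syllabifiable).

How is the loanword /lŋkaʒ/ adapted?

Substitution: /l/ → /t/, giving /tŋkaʒ/.
The consonants /t/, /ŋ/, /ʒ/ cannot be parsed into a legal (C)V(N) syllable (only a nasal (/m/, /n/, or /ŋ/) is licensed in coda position; onsets are limited to one consonant).
Each unlicensed consonant becomes the onset of a new syllable: /t/ → /to/, /ŋ/ → /ŋo/, /ʒ/ → /ʒo/.

toŋokaʒo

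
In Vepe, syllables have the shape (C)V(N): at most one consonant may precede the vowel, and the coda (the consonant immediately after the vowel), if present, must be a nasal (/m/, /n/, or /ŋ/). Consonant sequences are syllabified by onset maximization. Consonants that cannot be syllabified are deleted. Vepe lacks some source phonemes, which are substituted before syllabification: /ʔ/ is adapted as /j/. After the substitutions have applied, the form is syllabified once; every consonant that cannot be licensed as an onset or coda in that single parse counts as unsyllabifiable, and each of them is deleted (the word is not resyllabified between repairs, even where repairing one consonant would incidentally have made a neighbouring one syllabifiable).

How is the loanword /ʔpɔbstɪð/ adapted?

Substitution: /ʔ/ → /j/, giving /jpɔbstɪð/.
Syllabifying with onset maximization leaves /j/, /b/, /s/, /ð/ stranded (only a nasal (/m/, /n/, or /ŋ/) is licensed in coda position; onsets are limited to one consonant).
Deletion applies to /j/, /b/, /s/, /ð/.

pɔtɪ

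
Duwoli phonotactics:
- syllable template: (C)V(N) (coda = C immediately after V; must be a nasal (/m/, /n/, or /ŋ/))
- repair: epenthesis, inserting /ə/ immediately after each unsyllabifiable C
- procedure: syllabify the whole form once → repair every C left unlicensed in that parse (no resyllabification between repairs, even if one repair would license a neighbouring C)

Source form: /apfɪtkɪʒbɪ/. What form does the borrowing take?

apəfɪtəkɪʒəbɪ

Under (C)V(N), the unsyllabifiable consonants are /p/, /t/, /ʒ/ (only a nasal (/m/, /n/, or /ŋ/) is licensed in coda position; onsets are limited to one consonant).
Epenthesis after each stranded consonant: /p/ → /pə/, /t/ → /tə/, /ʒ/ → /ʒə/.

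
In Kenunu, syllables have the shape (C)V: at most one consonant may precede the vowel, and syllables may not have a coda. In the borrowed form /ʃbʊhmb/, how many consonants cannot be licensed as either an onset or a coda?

The consonants /ʃ/, /h/, /m/, /b/ cannot be parsed into a legal (C)V syllable (no codas are permitted; onsets are limited to one consonant).

4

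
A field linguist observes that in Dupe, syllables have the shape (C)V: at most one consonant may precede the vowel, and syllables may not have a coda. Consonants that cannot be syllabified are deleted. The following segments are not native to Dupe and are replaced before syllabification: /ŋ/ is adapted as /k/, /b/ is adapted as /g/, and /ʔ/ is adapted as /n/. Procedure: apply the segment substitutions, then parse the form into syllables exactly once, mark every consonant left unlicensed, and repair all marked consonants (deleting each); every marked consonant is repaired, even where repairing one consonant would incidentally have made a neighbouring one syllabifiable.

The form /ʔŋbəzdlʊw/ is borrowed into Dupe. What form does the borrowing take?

Substitution: /ʔ/ → /n/, /ŋ/ → /k/, /b/ → /g/, giving /nkgəzdlʊw/.
The consonants /n/, /k/, /z/, /d/, /w/ cannot be parsed into a legal (C)V syllable (no codas are permitted; onsets are limited to one consonant).
Deletion applies to /n/, /k/, /z/, /d/, /w/.

gəlʊ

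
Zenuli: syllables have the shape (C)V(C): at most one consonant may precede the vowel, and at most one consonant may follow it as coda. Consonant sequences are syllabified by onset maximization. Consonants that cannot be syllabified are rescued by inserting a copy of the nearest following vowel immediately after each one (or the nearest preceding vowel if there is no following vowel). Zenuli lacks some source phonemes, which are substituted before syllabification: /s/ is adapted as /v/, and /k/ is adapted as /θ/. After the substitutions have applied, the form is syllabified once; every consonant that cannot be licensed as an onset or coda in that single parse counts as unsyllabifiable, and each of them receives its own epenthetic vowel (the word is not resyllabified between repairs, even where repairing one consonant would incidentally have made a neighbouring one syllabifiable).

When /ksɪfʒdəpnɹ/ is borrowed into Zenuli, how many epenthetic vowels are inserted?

After substitution the input is /θvɪfʒdəpnɹ/.
The unsyllabifiable consonants are /θ/, /ʒ/, /n/, /ɹ/; each receives one epenthetic vowel.

4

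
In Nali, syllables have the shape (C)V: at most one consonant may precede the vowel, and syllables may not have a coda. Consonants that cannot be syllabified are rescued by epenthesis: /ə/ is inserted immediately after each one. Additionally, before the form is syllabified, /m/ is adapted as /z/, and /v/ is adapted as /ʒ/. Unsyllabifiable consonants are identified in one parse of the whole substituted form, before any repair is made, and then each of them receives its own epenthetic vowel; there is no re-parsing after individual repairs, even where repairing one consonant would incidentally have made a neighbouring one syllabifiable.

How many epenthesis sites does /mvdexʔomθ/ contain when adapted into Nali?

5

After substitution the input is /zʒdexʔozθ/.
The unsyllabifiable consonants are /z/, /ʒ/, /x/, /z/, /θ/; each receives one epenthetic vowel.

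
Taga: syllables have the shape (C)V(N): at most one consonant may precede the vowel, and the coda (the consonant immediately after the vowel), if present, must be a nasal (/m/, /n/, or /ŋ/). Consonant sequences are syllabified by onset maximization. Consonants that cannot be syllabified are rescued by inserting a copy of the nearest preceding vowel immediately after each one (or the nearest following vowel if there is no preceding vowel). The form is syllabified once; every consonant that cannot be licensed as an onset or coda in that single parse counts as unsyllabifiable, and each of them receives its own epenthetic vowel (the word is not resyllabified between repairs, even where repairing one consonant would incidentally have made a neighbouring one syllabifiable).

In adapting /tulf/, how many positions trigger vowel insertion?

2

The unsyllabifiable consonants are /l/, /f/; each receives one epenthetic vowel.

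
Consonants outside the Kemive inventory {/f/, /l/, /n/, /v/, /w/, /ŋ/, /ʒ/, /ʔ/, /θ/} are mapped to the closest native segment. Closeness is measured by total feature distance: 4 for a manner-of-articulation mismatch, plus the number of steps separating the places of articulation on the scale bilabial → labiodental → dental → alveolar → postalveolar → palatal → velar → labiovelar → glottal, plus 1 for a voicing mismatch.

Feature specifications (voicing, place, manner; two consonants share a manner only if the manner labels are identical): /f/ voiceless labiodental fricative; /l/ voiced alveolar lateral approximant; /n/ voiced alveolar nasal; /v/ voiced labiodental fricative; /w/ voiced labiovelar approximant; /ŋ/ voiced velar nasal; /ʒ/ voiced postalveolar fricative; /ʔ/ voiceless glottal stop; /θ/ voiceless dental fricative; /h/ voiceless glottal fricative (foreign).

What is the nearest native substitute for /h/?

ʔ

/ʔ/ is closest: manner differs (fricative→stop, +4), place distance 0 (glottal→glottal), same voicing; total 4. Next closest is /ʒ/ at distance 5.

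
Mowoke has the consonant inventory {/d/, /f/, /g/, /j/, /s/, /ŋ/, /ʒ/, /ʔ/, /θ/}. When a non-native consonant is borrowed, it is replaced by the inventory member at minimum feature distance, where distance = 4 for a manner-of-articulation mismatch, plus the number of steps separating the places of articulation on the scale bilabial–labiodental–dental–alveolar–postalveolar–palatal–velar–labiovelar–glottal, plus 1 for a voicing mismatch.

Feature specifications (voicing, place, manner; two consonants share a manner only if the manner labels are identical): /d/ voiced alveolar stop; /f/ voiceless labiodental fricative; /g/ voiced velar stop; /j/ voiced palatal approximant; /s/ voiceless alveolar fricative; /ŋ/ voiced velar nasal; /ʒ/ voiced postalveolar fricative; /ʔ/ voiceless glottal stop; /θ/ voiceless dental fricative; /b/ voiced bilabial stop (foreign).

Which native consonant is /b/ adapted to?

d

/d/ is closest: same manner (stop), place distance 3 (bilabial→alveolar), same voicing; total 3. Next closest is /f/ at distance 6.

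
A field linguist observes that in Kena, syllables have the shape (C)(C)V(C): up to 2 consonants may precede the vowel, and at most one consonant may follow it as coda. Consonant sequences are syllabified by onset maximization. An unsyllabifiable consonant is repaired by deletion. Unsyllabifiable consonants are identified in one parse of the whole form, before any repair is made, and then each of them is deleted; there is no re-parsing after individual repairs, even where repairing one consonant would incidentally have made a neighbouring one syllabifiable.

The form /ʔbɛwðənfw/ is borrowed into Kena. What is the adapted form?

ʔbɛwðən

Syllabifying with onset maximization leaves /f/, /w/ stranded (at most one coda consonant is licensed; onsets may contain at most 2 consonants).
Each unlicensed consonant is deleted: /f/, /w/.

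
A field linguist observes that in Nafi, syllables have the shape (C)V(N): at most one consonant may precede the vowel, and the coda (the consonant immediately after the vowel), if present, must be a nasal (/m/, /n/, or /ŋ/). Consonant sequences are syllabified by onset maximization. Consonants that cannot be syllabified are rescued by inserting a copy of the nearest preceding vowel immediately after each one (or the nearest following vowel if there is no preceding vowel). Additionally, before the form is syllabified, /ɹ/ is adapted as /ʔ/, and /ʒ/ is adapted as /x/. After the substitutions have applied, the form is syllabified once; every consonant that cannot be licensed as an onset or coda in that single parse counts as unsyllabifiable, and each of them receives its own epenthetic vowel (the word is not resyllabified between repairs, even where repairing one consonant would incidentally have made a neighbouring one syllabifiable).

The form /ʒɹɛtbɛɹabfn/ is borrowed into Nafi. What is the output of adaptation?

Substitution: /ʒ/ → /x/, /ɹ/ → /ʔ/, giving /xʔɛtbɛʔabfn/.
Syllabifying with onset maximization leaves /x/, /t/, /b/, /f/, /n/ stranded (only a nasal (/m/, /n/, or /ŋ/) is licensed in coda position; onsets are limited to one consonant).
Inserting the epenthetic vowel yields /x/ → /xɛ/, /t/ → /tɛ/, /b/ → /ba/, /f/ → /fa/, /n/ → /na/.

xɛʔɛtɛbɛʔabafana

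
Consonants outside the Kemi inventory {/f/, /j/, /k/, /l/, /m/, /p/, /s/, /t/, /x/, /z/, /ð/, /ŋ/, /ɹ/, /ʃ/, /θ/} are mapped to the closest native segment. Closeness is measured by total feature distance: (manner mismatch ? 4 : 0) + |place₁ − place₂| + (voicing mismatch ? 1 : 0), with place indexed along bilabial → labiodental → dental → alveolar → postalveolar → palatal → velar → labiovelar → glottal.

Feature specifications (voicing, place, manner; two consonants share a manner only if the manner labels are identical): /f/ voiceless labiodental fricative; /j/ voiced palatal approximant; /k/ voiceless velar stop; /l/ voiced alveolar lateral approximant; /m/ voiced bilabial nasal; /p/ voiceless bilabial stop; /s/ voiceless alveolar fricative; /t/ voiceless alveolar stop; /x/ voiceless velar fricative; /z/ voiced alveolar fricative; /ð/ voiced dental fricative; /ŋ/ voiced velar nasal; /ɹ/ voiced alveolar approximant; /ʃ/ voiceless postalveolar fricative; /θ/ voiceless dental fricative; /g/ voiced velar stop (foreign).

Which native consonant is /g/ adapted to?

/k/ is closest: same manner (stop), place distance 0 (velar→velar), voicing differs (+1); total 1. Next closest is /t/ at distance 4.

k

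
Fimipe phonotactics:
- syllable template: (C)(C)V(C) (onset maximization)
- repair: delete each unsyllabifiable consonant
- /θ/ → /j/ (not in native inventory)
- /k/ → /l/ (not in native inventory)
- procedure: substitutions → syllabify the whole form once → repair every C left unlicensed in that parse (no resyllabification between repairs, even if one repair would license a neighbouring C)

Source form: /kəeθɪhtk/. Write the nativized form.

ləejɪh

Substitution: /k/ → /l/, /θ/ → /j/, giving /ləejɪhtl/.
Syllabifying with onset maximization leaves /t/, /l/ stranded (at most one coda consonant is licensed; onsets may contain at most 2 consonants).
Deletion applies to /t/, /l/.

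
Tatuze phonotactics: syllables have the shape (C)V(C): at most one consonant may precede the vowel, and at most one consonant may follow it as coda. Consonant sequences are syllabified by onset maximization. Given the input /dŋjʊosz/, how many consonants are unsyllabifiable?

The consonants /d/, /ŋ/, /z/ cannot be parsed into a legal (C)V(C) syllable (at most one coda consonant is licensed; onsets are limited to one consonant).

3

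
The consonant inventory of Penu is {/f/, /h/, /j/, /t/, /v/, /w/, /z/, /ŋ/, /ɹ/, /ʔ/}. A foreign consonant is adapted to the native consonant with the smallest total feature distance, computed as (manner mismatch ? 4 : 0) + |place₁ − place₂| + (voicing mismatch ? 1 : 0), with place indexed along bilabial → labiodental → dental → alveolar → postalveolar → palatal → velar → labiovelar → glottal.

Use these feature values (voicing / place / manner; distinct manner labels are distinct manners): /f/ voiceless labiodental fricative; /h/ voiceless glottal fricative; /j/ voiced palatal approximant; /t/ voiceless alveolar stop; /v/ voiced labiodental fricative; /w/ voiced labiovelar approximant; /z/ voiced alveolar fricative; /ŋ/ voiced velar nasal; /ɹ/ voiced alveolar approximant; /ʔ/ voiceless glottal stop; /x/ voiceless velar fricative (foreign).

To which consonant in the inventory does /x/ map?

h

/h/ is closest: same manner (fricative), place distance 2 (velar→glottal), same voicing; total 2. Next closest is /z/ at distance 4.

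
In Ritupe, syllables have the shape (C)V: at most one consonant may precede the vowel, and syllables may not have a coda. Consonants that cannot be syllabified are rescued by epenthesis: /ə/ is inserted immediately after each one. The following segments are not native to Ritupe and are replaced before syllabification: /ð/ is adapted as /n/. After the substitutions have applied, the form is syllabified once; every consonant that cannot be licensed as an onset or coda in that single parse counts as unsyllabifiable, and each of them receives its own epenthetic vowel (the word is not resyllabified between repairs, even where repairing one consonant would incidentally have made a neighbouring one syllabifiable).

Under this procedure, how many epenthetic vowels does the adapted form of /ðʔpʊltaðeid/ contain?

4

After substitution the input is /nʔpʊltaneid/.
The unsyllabifiable consonants are /n/, /ʔ/, /l/, /d/; each receives one epenthetic vowel.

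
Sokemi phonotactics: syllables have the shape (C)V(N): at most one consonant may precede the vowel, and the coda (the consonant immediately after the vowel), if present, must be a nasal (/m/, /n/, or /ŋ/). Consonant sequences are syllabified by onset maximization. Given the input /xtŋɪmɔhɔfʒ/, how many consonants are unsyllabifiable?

The consonants /x/, /t/, /f/, /ʒ/ cannot be parsed into a legal (C)V(N) syllable (only a nasal (/m/, /n/, or /ŋ/) is licensed in coda position; onsets are limited to one consonant).

4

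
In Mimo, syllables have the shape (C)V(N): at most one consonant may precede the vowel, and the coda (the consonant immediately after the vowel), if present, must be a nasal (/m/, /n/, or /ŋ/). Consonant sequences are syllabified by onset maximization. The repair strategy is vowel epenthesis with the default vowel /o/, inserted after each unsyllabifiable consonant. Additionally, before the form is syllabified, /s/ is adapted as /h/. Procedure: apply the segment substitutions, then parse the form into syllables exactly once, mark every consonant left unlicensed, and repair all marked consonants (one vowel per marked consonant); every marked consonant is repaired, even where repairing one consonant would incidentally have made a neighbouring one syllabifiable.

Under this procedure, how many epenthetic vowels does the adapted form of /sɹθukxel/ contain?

4

After substitution the input is /hɹθukxel/.
The unsyllabifiable consonants are /h/, /ɹ/, /k/, /l/; each receives one epenthetic vowel.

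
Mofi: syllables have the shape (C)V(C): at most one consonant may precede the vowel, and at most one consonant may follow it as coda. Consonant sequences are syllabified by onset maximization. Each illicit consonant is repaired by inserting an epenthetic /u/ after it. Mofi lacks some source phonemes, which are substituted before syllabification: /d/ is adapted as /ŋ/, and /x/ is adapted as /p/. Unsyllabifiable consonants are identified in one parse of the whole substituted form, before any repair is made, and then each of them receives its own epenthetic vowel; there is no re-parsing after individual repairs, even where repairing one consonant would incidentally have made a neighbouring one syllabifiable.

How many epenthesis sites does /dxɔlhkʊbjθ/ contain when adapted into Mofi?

After substitution the input is /ŋpɔlhkʊbjθ/.
The unsyllabifiable consonants are /ŋ/, /h/, /j/, /θ/; each receives one epenthetic vowel.

4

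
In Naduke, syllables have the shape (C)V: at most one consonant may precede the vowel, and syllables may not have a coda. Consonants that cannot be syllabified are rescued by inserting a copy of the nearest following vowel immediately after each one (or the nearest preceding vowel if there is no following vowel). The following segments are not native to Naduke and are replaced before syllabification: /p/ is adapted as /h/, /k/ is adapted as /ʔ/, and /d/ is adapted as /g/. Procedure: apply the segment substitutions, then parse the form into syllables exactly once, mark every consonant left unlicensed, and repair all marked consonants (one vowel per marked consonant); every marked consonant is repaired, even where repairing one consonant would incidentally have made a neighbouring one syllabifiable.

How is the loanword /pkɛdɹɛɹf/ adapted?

Substitution: /p/ → /h/, /k/ → /ʔ/, /d/ → /g/, giving /hʔɛgɹɛɹf/.
Under (C)V, the unsyllabifiable consonants are /h/, /g/, /ɹ/, /f/ (no codas are permitted; onsets are limited to one consonant).
Each unlicensed consonant becomes the onset of a new syllable: /h/ → /hɛ/, /g/ → /gɛ/, /ɹ/ → /ɹɛ/, /f/ → /fɛ/.

hɛʔɛgɛɹɛɹɛfɛ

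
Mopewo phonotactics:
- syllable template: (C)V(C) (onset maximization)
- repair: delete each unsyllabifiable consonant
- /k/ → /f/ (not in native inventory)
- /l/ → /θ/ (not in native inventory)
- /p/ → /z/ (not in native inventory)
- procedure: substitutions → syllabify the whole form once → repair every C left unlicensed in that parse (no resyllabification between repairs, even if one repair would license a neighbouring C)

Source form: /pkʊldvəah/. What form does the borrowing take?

Substitution: /p/ → /z/, /k/ → /f/, /l/ → /θ/, giving /zfʊθdvəah/.
The consonants /z/, /d/ cannot be parsed into a legal (C)V(C) syllable (at most one coda consonant is licensed; onsets are limited to one consonant).
Each unlicensed consonant is deleted: /z/, /d/.

fʊθvəah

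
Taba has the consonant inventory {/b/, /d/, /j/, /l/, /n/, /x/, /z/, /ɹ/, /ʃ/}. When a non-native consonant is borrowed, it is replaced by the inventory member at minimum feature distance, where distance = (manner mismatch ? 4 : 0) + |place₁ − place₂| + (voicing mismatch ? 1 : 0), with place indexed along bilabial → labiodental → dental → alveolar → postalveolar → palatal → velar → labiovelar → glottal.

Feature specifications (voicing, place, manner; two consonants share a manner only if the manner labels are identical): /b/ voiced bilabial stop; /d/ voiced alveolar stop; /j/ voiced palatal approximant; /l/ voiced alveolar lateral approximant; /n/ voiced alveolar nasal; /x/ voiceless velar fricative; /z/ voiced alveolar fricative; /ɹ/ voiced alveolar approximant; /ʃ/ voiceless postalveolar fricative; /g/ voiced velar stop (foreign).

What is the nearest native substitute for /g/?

d

/d/ is closest: same manner (stop), place distance 3 (velar→alveolar), same voicing; total 3. Next closest is /j/ at distance 5.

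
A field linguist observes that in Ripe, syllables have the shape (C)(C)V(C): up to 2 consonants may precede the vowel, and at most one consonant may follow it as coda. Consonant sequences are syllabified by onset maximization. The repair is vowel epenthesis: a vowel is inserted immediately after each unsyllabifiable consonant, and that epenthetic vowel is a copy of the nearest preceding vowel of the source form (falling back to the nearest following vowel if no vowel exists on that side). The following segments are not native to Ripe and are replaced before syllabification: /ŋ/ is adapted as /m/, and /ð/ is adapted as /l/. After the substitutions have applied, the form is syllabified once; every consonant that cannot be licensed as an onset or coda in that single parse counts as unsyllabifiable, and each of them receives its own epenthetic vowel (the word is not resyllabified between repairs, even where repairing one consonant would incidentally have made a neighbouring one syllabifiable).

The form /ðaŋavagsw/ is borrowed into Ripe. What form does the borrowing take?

lamavagsawa

Substitution: /ð/ → /l/, /ŋ/ → /m/, giving /lamavagsw/.
Syllabifying with onset maximization leaves /s/, /w/ stranded (at most one coda consonant is licensed; onsets may contain at most 2 consonants).
Each unlicensed consonant becomes the onset of a new syllable: /s/ → /sa/, /w/ → /wa/.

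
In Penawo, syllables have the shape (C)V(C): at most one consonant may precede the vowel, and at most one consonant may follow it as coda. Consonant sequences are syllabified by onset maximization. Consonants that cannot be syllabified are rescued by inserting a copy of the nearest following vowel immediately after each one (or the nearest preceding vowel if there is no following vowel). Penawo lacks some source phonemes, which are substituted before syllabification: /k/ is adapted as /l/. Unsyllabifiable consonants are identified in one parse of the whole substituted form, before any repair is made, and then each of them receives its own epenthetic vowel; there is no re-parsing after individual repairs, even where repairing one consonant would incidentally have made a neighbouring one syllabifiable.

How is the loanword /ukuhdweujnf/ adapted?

uluhdeweujnufu

Substitution: /k/ → /l/, giving /uluhdweujnf/.
Under (C)V(C), the unsyllabifiable consonants are /d/, /n/, /f/ (at most one coda consonant is licensed; onsets are limited to one consonant).
Inserting the epenthetic vowel yields /d/ → /de/, /n/ → /nu/, /f/ → /fu/.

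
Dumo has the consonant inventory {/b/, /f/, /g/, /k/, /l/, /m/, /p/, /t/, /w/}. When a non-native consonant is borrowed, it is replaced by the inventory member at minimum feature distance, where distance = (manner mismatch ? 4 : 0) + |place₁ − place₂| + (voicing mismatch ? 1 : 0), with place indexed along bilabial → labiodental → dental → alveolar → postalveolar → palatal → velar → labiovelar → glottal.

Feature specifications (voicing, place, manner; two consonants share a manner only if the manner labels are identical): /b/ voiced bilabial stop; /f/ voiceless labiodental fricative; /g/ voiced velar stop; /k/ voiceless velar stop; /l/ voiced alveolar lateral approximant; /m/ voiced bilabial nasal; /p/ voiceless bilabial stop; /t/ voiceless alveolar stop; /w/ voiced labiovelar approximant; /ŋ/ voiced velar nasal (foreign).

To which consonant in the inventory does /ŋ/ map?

/g/ is closest: manner differs (nasal→stop, +4), place distance 0 (velar→velar), same voicing; total 4. Next closest is /k/ at distance 5.

g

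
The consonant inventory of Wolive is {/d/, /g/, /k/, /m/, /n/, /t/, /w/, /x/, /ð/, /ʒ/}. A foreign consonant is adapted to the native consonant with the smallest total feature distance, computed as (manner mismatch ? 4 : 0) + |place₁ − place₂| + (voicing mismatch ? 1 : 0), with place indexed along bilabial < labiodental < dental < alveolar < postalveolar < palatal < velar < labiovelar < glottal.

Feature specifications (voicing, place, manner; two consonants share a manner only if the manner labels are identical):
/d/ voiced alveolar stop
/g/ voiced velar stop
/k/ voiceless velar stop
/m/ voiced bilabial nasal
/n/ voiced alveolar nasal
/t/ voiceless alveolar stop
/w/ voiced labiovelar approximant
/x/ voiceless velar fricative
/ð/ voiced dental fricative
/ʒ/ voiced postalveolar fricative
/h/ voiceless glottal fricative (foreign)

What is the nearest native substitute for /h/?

x

/x/ is closest: same manner (fricative), place distance 2 (glottal→velar), same voicing; total 2. Next closest is /ʒ/ at distance 5.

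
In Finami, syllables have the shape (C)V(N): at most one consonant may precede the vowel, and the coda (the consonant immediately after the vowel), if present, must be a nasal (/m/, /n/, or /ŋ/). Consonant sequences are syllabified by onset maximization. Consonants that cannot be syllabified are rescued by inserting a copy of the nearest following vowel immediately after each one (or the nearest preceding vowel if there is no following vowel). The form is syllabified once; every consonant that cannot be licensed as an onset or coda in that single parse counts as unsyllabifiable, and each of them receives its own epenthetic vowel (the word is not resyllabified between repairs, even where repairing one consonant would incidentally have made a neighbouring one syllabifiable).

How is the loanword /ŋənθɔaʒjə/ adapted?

Under (C)V(N), the unsyllabifiable consonants are /ʒ/ (only a nasal (/m/, /n/, or /ŋ/) is licensed in coda position; onsets are limited to one consonant).
Inserting the epenthetic vowel yields /ʒ/ → /ʒə/.

ŋənθɔaʒəjə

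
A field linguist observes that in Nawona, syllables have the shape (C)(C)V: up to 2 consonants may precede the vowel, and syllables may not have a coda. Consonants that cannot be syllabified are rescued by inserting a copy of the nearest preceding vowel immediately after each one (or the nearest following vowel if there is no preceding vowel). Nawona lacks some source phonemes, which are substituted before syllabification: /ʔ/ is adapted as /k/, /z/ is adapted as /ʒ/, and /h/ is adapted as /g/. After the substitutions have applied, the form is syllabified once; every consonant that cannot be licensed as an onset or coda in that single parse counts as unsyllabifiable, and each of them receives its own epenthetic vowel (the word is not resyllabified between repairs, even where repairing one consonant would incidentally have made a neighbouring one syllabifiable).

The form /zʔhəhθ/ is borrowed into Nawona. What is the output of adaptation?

ʒəkgəgəθə

Substitution: /z/ → /ʒ/, /ʔ/ → /k/, /h/ → /g/, giving /ʒkgəgθ/.
Syllabifying with onset maximization leaves /ʒ/, /g/, /θ/ stranded (no codas are permitted; onsets may contain at most 2 consonants).
Each unlicensed consonant becomes the onset of a new syllable: /ʒ/ → /ʒə/, /g/ → /gə/, /θ/ → /θə/.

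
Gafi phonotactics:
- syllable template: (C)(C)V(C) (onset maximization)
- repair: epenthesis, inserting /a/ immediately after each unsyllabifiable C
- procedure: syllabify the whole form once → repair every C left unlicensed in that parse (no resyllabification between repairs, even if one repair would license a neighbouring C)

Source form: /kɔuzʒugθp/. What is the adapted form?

Syllabifying with onset maximization leaves /θ/, /p/ stranded (at most one coda consonant is licensed; onsets may contain at most 2 consonants).
Epenthesis after each stranded consonant: /θ/ → /θa/, /p/ → /pa/.

kɔuzʒugθapa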